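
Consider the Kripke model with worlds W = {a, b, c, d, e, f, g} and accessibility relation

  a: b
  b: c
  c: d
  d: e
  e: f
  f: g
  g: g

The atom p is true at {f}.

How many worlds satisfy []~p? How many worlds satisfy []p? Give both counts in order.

6 and 1

For []~p:
a: successors {b}; ~p there: b:T. ✓
b: successors {c}; ~p there: c:T. ✓
c: successors {d}; ~p there: d:T. ✓
d: successors {e}; ~p there: e:T. ✓
e: successors {f}; ~p there: f:F. ✗
f: successors {g}; ~p there: g:T. ✓
g: successors {g}; ~p there: g:T. ✓
— 6 worlds.
For []p:
a: successors {b}; p there: b:F. ✗
b: successors {c}; p there: c:F. ✗
c: successors {d}; p there: d:F. ✗
d: successors {e}; p there: e:F. ✗
e: successors {f}; p there: f:T. ✓
f: successors {g}; p there: g:F. ✗
g: successors {g}; p there: g:F. ✗
— 1 world.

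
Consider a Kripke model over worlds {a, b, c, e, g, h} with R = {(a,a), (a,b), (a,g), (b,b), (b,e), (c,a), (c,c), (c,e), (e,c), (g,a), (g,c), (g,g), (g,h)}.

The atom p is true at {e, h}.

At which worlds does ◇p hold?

a: successors {a, b, g}; p there: a:F, b:F, g:F. ✗
b: successors {b, e}; p there: b:F, e:T. ✓
c: successors {a, c, e}; p there: a:F, c:F, e:T. ✓
e: successors {c}; p there: c:F. ✗
g: successors {a, c, g, h}; p there: a:F, c:F, g:F, h:T. ✓
h: no successors, so ◇p fails. ✗

{b, c, g}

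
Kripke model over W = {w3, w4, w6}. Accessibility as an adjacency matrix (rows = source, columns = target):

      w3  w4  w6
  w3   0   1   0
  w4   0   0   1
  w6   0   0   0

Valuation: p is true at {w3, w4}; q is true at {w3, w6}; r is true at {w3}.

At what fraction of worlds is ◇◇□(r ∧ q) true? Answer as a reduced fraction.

w3: successors {w4}; ◇□(r ∧ q) there: w4:T. ✓
w4: successors {w6}; ◇□(r ∧ q) there: w6:F. ✗
w6: no successors, so ◇◇□(r ∧ q) fails. ✗
That's 1 of 3 worlds, so 1/3.

1/3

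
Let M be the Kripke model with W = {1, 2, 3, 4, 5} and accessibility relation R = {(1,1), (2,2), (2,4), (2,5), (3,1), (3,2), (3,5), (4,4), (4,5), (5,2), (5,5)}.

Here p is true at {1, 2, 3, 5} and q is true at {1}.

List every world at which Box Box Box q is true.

{1}

1: successors {1}; Box Box q there: 1:T. ✓
2: successors {2, 4, 5}; Box Box q there: 2:F, 4:F, 5:F. ✗
3: successors {1, 2, 5}; Box Box q there: 1:T, 2:F, 5:F. ✗
4: successors {4, 5}; Box Box q there: 4:F, 5:F. ✗
5: successors {2, 5}; Box Box q there: 2:F, 5:F. ✗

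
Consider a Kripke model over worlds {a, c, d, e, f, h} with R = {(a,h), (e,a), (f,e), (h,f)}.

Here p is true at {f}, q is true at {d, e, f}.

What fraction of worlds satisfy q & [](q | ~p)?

a: q is F, [](q | ~p) is T. ✗
c: q is F, [](q | ~p) is T. ✗
d: q is T, [](q | ~p) is T. ✓
e: q is T, [](q | ~p) is T. ✓
f: q is T, [](q | ~p) is T. ✓
h: q is F, [](q | ~p) is T. ✗
That's 3 of 6 worlds, so 3/6 = 1/2.

1/2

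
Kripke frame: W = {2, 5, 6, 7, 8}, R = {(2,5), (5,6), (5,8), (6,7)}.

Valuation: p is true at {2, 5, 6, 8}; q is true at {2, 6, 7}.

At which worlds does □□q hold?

{5, 6, 7, 8}

2: successors {5}; □q there: 5:F. ✗
5: successors {6, 8}; □q there: 6:T, 8:T. ✓
6: successors {7}; □q there: 7:T. ✓
7: no successors, so □□q holds vacuously. ✓
8: no successors, so □□q holds vacuously. ✓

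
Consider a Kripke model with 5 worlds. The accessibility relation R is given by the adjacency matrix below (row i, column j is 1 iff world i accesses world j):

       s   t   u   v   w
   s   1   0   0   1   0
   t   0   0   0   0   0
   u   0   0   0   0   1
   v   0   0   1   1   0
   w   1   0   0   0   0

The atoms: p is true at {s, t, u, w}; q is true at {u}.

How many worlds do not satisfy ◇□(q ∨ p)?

3

s: successors {s, v}; □(q ∨ p) there: s:F, v:F. ✗
t: no successors, so ◇□(q ∨ p) fails. ✗
u: successors {w}; □(q ∨ p) there: w:T. ✓
v: successors {u, v}; □(q ∨ p) there: u:T, v:F. ✓
w: successors {s}; □(q ∨ p) there: s:F. ✗
Satisfying worlds: {u, v}.
So ◇□(q ∨ p) fails at the other 3 worlds.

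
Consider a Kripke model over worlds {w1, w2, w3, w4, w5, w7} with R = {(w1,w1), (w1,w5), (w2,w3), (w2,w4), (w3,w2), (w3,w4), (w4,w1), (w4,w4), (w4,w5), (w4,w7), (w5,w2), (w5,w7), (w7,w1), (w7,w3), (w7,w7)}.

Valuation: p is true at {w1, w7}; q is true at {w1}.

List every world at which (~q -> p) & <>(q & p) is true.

w1: ~q -> p is T, <>(q & p) is T. ✓
w2: ~q -> p is F, <>(q & p) is F. ✗
w3: ~q -> p is F, <>(q & p) is F. ✗
w4: ~q -> p is F, <>(q & p) is T. ✗
w5: ~q -> p is F, <>(q & p) is F. ✗
w7: ~q -> p is T, <>(q & p) is T. ✓

{w1, w7}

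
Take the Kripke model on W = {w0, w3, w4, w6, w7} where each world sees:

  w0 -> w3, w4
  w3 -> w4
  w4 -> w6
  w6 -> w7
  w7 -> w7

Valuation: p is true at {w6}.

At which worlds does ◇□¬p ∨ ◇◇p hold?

{w0, w3, w4, w6, w7}

w0: ◇□¬p is T, ◇◇p is T. ✓
w3: ◇□¬p is F, ◇◇p is T. ✓
w4: ◇□¬p is T, ◇◇p is F. ✓
w6: ◇□¬p is T, ◇◇p is F. ✓
w7: ◇□¬p is T, ◇◇p is F. ✓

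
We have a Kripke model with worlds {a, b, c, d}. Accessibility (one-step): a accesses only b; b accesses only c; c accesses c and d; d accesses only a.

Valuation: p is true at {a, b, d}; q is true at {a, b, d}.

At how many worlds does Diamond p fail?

a: successors {b}; p there: b:T. ✓
b: successors {c}; p there: c:F. ✗
c: successors {c, d}; p there: c:F, d:T. ✓
d: successors {a}; p there: a:T. ✓
Satisfying worlds: {a, c, d}.
So Diamond p fails at the other 1 world.

1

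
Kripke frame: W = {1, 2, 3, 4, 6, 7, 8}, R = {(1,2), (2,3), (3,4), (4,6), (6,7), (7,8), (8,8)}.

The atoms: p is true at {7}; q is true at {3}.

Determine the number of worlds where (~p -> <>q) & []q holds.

1: ~p -> <>q is F, []q is F. ✗
2: ~p -> <>q is T, []q is T. ✓
3: ~p -> <>q is F, []q is F. ✗
4: ~p -> <>q is F, []q is F. ✗
6: ~p -> <>q is F, []q is F. ✗
7: ~p -> <>q is T, []q is F. ✗
8: ~p -> <>q is F, []q is F. ✗
Satisfying worlds: {2}.

1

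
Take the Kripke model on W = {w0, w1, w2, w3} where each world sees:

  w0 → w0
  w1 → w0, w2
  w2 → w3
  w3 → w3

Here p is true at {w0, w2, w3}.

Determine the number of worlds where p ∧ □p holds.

3

w0: p is T, □p is T. ✓
w1: p is F, □p is T. ✗
w2: p is T, □p is T. ✓
w3: p is T, □p is T. ✓
Satisfying worlds: {w0, w2, w3}.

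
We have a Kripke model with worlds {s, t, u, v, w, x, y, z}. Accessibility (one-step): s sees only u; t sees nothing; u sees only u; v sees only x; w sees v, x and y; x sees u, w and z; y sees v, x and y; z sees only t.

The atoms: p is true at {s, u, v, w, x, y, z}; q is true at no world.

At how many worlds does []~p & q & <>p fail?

s: []~p & q is F, <>p is T. ✗
t: []~p & q is F, <>p is F. ✗
u: []~p & q is F, <>p is T. ✗
v: []~p & q is F, <>p is T. ✗
w: []~p & q is F, <>p is T. ✗
x: []~p & q is F, <>p is T. ✗
y: []~p & q is F, <>p is T. ✗
z: []~p & q is F, <>p is F. ✗
Satisfying worlds: ∅.
So []~p & q & <>p fails at the other 8 worlds.

8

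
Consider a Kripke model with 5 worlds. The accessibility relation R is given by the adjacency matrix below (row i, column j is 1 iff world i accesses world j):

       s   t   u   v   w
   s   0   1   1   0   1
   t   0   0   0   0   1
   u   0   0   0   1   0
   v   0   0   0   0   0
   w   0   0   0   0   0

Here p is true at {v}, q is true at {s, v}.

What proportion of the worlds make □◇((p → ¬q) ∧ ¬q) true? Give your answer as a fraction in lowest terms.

s: successors {t, u, w}; ◇((p → ¬q) ∧ ¬q) there: t:T, u:F, w:F. ✗
t: successors {w}; ◇((p → ¬q) ∧ ¬q) there: w:F. ✗
u: successors {v}; ◇((p → ¬q) ∧ ¬q) there: v:F. ✗
v: no successors, so □◇((p → ¬q) ∧ ¬q) holds vacuously. ✓
w: no successors, so □◇((p → ¬q) ∧ ¬q) holds vacuously. ✓
That's 2 of 5 worlds, so 2/5.

2/5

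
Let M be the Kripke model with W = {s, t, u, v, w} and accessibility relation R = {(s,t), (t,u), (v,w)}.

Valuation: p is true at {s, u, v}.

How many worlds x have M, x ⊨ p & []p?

s: p is T, []p is F. ✗
t: p is F, []p is T. ✗
u: p is T, []p is T. ✓
v: p is T, []p is F. ✗
w: p is F, []p is T. ✗
Satisfying worlds: {u}.

1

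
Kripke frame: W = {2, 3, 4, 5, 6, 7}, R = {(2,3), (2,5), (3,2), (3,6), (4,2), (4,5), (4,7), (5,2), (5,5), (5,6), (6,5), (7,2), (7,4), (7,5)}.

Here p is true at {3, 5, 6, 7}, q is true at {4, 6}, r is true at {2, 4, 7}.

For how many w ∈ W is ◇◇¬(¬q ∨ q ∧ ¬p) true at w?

2: successors {3, 5}; ◇¬(¬q ∨ q ∧ ¬p) there: 3:T, 5:T. ✓
3: successors {2, 6}; ◇¬(¬q ∨ q ∧ ¬p) there: 2:F, 6:F. ✗
4: successors {2, 5, 7}; ◇¬(¬q ∨ q ∧ ¬p) there: 2:F, 5:T, 7:F. ✓
5: successors {2, 5, 6}; ◇¬(¬q ∨ q ∧ ¬p) there: 2:F, 5:T, 6:F. ✓
6: successors {5}; ◇¬(¬q ∨ q ∧ ¬p) there: 5:T. ✓
7: successors {2, 4, 5}; ◇¬(¬q ∨ q ∧ ¬p) there: 2:F, 4:F, 5:T. ✓
Satisfying worlds: {2, 4, 5, 6, 7}.

5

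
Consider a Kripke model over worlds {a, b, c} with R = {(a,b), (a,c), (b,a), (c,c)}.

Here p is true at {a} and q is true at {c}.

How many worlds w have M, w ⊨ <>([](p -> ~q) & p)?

a: successors {b, c}; [](p -> ~q) & p there: b:F, c:F. ✗
b: successors {a}; [](p -> ~q) & p there: a:T. ✓
c: successors {c}; [](p -> ~q) & p there: c:F. ✗
Satisfying worlds: {b}.

1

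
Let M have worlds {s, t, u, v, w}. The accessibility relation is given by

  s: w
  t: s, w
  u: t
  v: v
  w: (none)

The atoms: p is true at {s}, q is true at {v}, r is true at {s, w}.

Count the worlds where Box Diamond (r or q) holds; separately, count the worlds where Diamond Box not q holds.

For Box Diamond (r or q):
s: successors {w}; Diamond (r or q) there: w:F. ✗
t: successors {s, w}; Diamond (r or q) there: s:T, w:F. ✗
u: successors {t}; Diamond (r or q) there: t:T. ✓
v: successors {v}; Diamond (r or q) there: v:T. ✓
w: no successors, so Box Diamond (r or q) holds vacuously. ✓
— 3 worlds.
For Diamond Box not q:
s: successors {w}; Box not q there: w:T. ✓
t: successors {s, w}; Box not q there: s:T, w:T. ✓
u: successors {t}; Box not q there: t:T. ✓
v: successors {v}; Box not q there: v:F. ✗
w: no successors, so Diamond Box not q fails. ✗
— 3 worlds.

3 and 3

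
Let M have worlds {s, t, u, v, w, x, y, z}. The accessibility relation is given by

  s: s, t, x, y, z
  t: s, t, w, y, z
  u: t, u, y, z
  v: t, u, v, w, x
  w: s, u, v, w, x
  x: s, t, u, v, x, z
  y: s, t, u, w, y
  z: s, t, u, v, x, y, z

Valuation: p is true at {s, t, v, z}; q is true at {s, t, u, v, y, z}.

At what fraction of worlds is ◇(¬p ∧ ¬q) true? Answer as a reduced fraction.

s: successors {s, t, x, y, z}; ¬p ∧ ¬q there: s:F, t:F, x:T, y:F, z:F. ✓
t: successors {s, t, w, y, z}; ¬p ∧ ¬q there: s:F, t:F, w:T, y:F, z:F. ✓
u: successors {t, u, y, z}; ¬p ∧ ¬q there: t:F, u:F, y:F, z:F. ✗
v: successors {t, u, v, w, x}; ¬p ∧ ¬q there: t:F, u:F, v:F, w:T, x:T. ✓
w: successors {s, u, v, w, x}; ¬p ∧ ¬q there: s:F, u:F, v:F, w:T, x:T. ✓
x: successors {s, t, u, v, x, z}; ¬p ∧ ¬q there: s:F, t:F, u:F, v:F, x:T, z:F. ✓
y: successors {s, t, u, w, y}; ¬p ∧ ¬q there: s:F, t:F, u:F, w:T, y:F. ✓
z: successors {s, t, u, v, x, y, z}; ¬p ∧ ¬q there: s:F, t:F, u:F, v:F, x:T, y:F, z:F. ✓
That's 7 of 8 worlds, so 7/8.

7/8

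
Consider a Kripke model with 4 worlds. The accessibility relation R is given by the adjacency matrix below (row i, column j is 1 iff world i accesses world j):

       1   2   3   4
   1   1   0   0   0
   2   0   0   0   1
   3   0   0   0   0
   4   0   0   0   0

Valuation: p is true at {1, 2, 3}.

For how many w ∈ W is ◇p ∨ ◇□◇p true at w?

1: ◇p is T, ◇□◇p is T. ✓
2: ◇p is F, ◇□◇p is T. ✓
3: ◇p is F, ◇□◇p is F. ✗
4: ◇p is F, ◇□◇p is F. ✗
Satisfying worlds: {1, 2}.

2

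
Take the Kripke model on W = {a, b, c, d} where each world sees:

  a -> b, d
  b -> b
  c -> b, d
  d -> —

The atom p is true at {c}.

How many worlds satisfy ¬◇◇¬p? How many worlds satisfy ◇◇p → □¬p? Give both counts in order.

1 and 4

For ¬◇◇¬p:
a: ◇◇¬p is T. ✗
b: ◇◇¬p is T. ✗
c: ◇◇¬p is T. ✗
d: ◇◇¬p is F. ✓
— 1 world.
For ◇◇p → □¬p:
a: ◇◇p is F, □¬p is T. ✓
b: ◇◇p is F, □¬p is T. ✓
c: ◇◇p is F, □¬p is T. ✓
d: ◇◇p is F, □¬p is T. ✓
— 4 worlds.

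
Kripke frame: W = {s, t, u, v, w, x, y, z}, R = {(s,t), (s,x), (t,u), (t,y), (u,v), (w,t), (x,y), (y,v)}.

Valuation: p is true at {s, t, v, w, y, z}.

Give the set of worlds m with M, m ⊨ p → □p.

{u, v, w, x, y, z}

s: p is T, □p is F. ✗
t: p is T, □p is F. ✗
u: p is F, □p is T. ✓
v: p is T, □p is T. ✓
w: p is T, □p is T. ✓
x: p is F, □p is T. ✓
y: p is T, □p is T. ✓
z: p is T, □p is T. ✓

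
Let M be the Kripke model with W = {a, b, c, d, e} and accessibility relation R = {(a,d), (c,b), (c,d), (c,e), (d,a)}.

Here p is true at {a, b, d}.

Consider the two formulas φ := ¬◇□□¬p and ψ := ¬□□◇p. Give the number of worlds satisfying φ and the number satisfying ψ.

For ¬◇□□¬p:
a: ◇□□¬p is F. ✓
b: ◇□□¬p is F. ✓
c: ◇□□¬p is T. ✗
d: ◇□□¬p is F. ✓
e: ◇□□¬p is F. ✓
— 4 worlds.
For ¬□□◇p:
a: □□◇p is T. ✗
b: □□◇p is T. ✗
c: □□◇p is T. ✗
d: □□◇p is T. ✗
e: □□◇p is T. ✗
— 0 worlds.

4 and 0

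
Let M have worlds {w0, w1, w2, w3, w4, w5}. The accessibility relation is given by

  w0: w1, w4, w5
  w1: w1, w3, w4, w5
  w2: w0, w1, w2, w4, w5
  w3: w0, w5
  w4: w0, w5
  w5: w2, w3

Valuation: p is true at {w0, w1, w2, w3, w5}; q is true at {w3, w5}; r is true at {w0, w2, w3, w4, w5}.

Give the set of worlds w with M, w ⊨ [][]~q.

w0: successors {w1, w4, w5}; []~q there: w1:F, w4:F, w5:F. ✗
w1: successors {w1, w3, w4, w5}; []~q there: w1:F, w3:F, w4:F, w5:F. ✗
w2: successors {w0, w1, w2, w4, w5}; []~q there: w0:F, w1:F, w2:F, w4:F, w5:F. ✗
w3: successors {w0, w5}; []~q there: w0:F, w5:F. ✗
w4: successors {w0, w5}; []~q there: w0:F, w5:F. ✗
w5: successors {w2, w3}; []~q there: w2:F, w3:F. ✗

∅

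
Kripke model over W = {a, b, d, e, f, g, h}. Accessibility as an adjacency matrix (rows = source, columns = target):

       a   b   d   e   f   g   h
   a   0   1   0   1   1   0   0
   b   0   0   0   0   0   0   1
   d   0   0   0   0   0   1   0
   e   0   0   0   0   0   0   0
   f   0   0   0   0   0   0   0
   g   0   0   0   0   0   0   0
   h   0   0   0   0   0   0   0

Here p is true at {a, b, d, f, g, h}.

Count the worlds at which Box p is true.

a: successors {b, e, f}; p there: b:T, e:F, f:T. ✗
b: successors {h}; p there: h:T. ✓
d: successors {g}; p there: g:T. ✓
e: no successors, so Box p holds vacuously. ✓
f: no successors, so Box p holds vacuously. ✓
g: no successors, so Box p holds vacuously. ✓
h: no successors, so Box p holds vacuously. ✓
Satisfying worlds: {b, d, e, f, g, h}.

6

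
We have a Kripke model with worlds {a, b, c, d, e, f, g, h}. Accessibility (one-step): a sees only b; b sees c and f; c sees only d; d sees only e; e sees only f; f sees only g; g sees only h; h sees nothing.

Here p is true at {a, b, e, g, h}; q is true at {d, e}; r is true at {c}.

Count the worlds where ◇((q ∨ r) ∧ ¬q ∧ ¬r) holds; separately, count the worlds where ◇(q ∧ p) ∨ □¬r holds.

0 and 7

For ◇((q ∨ r) ∧ ¬q ∧ ¬r):
a: successors {b}; (q ∨ r) ∧ ¬q ∧ ¬r there: b:F. ✗
b: successors {c, f}; (q ∨ r) ∧ ¬q ∧ ¬r there: c:F, f:F. ✗
c: successors {d}; (q ∨ r) ∧ ¬q ∧ ¬r there: d:F. ✗
d: successors {e}; (q ∨ r) ∧ ¬q ∧ ¬r there: e:F. ✗
e: successors {f}; (q ∨ r) ∧ ¬q ∧ ¬r there: f:F. ✗
f: successors {g}; (q ∨ r) ∧ ¬q ∧ ¬r there: g:F. ✗
g: successors {h}; (q ∨ r) ∧ ¬q ∧ ¬r there: h:F. ✗
h: no successors, so ◇((q ∨ r) ∧ ¬q ∧ ¬r) fails. ✗
— 0 worlds.
For ◇(q ∧ p) ∨ □¬r:
a: ◇(q ∧ p) is F, □¬r is T. ✓
b: ◇(q ∧ p) is F, □¬r is F. ✗
c: ◇(q ∧ p) is F, □¬r is T. ✓
d: ◇(q ∧ p) is T, □¬r is T. ✓
e: ◇(q ∧ p) is F, □¬r is T. ✓
f: ◇(q ∧ p) is F, □¬r is T. ✓
g: ◇(q ∧ p) is F, □¬r is T. ✓
h: ◇(q ∧ p) is F, □¬r is T. ✓
— 7 worlds.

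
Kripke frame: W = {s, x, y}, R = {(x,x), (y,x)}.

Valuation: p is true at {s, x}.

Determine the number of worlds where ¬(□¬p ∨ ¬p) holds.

s: □¬p ∨ ¬p is T. ✗
x: □¬p ∨ ¬p is F. ✓
y: □¬p ∨ ¬p is T. ✗
Satisfying worlds: {x}.

1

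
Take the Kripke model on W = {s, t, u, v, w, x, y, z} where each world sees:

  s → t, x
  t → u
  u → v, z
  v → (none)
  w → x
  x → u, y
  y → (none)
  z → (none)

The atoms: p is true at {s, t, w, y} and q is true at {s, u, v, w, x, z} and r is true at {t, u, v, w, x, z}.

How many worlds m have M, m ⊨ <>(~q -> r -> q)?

5

s: successors {t, x}; ~q -> r -> q there: t:F, x:T. ✓
t: successors {u}; ~q -> r -> q there: u:T. ✓
u: successors {v, z}; ~q -> r -> q there: v:T, z:T. ✓
v: no successors, so <>(~q -> r -> q) fails. ✗
w: successors {x}; ~q -> r -> q there: x:T. ✓
x: successors {u, y}; ~q -> r -> q there: u:T, y:T. ✓
y: no successors, so <>(~q -> r -> q) fails. ✗
z: no successors, so <>(~q -> r -> q) fails. ✗
Satisfying worlds: {s, t, u, w, x}.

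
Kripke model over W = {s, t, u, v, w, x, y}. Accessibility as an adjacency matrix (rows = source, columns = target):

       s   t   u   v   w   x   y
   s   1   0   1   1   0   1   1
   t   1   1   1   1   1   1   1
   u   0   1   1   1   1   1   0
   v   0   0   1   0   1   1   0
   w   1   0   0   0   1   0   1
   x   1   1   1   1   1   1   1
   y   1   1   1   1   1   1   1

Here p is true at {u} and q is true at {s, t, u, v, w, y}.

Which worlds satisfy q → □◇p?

{s, x}

s: q is T, □◇p is T. ✓
t: q is T, □◇p is F. ✗
u: q is T, □◇p is F. ✗
v: q is T, □◇p is F. ✗
w: q is T, □◇p is F. ✗
x: q is F, □◇p is F. ✓
y: q is T, □◇p is F. ✗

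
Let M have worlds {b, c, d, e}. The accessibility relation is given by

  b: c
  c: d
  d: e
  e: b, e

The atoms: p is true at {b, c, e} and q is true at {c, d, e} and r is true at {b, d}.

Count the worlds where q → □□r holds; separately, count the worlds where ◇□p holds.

1 and 3

For q → □□r:
b: q is F, □□r is T. ✓
c: q is T, □□r is F. ✗
d: q is T, □□r is F. ✗
e: q is T, □□r is F. ✗
— 1 world.
For ◇□p:
b: successors {c}; □p there: c:F. ✗
c: successors {d}; □p there: d:T. ✓
d: successors {e}; □p there: e:T. ✓
e: successors {b, e}; □p there: b:T, e:T. ✓
— 3 worlds.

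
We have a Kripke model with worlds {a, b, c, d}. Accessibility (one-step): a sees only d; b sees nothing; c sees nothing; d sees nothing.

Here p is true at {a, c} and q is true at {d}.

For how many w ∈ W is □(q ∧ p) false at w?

1

a: successors {d}; q ∧ p there: d:F. ✗
b: no successors, so □(q ∧ p) holds vacuously. ✓
c: no successors, so □(q ∧ p) holds vacuously. ✓
d: no successors, so □(q ∧ p) holds vacuously. ✓
Satisfying worlds: {b, c, d}.
So □(q ∧ p) fails at the other 1 world.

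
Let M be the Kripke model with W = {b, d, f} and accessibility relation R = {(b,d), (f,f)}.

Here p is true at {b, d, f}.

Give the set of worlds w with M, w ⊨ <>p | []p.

{b, d, f}

b: <>p is T, []p is T. ✓
d: <>p is F, []p is T. ✓
f: <>p is T, []p is T. ✓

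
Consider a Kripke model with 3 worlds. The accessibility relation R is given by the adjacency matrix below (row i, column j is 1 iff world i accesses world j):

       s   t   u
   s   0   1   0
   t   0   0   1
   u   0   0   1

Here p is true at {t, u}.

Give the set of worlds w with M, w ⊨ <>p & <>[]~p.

s: <>p is T, <>[]~p is F. ✗
t: <>p is T, <>[]~p is F. ✗
u: <>p is T, <>[]~p is F. ✗

∅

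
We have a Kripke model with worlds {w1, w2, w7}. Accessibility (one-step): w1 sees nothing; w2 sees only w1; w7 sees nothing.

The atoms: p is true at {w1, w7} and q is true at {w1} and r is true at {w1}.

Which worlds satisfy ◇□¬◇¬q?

{w2}

w1: no successors, so ◇□¬◇¬q fails. ✗
w2: successors {w1}; □¬◇¬q there: w1:T. ✓
w7: no successors, so ◇□¬◇¬q fails. ✗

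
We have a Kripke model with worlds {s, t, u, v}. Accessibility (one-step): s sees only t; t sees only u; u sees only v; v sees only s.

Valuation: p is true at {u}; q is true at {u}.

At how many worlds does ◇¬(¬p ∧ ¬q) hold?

s: successors {t}; ¬(¬p ∧ ¬q) there: t:F. ✗
t: successors {u}; ¬(¬p ∧ ¬q) there: u:T. ✓
u: successors {v}; ¬(¬p ∧ ¬q) there: v:F. ✗
v: successors {s}; ¬(¬p ∧ ¬q) there: s:F. ✗
Satisfying worlds: {t}.

1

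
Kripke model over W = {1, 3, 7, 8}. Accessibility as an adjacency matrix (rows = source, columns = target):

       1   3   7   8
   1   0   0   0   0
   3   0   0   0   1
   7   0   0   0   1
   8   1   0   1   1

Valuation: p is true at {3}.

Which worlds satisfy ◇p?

1: no successors, so ◇p fails. ✗
3: successors {8}; p there: 8:F. ✗
7: successors {8}; p there: 8:F. ✗
8: successors {1, 7, 8}; p there: 1:F, 7:F, 8:F. ✗

∅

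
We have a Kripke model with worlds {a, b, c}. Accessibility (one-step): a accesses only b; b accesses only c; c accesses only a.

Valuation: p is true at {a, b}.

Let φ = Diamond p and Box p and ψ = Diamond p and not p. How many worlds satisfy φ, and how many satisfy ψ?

2 and 1

For Diamond p and Box p:
a: Diamond p is T, Box p is T. ✓
b: Diamond p is F, Box p is F. ✗
c: Diamond p is T, Box p is T. ✓
— 2 worlds.
For Diamond p and not p:
a: Diamond p is T, not p is F. ✗
b: Diamond p is F, not p is F. ✗
c: Diamond p is T, not p is T. ✓
— 1 world.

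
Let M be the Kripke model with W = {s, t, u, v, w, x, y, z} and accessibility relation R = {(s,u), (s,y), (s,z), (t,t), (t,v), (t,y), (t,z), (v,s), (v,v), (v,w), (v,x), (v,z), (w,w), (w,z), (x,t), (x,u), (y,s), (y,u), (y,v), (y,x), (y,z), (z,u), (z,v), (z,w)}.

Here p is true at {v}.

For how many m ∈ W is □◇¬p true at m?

s: successors {u, y, z}; ◇¬p there: u:F, y:T, z:T. ✗
t: successors {t, v, y, z}; ◇¬p there: t:T, v:T, y:T, z:T. ✓
u: no successors, so □◇¬p holds vacuously. ✓
v: successors {s, v, w, x, z}; ◇¬p there: s:T, v:T, w:T, x:T, z:T. ✓
w: successors {w, z}; ◇¬p there: w:T, z:T. ✓
x: successors {t, u}; ◇¬p there: t:T, u:F. ✗
y: successors {s, u, v, x, z}; ◇¬p there: s:T, u:F, v:T, x:T, z:T. ✗
z: successors {u, v, w}; ◇¬p there: u:F, v:T, w:T. ✗
Satisfying worlds: {t, u, v, w}.

4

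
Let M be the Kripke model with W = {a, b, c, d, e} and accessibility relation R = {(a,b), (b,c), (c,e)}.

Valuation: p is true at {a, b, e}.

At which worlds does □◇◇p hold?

{a, d, e}

a: successors {b}; ◇◇p there: b:T. ✓
b: successors {c}; ◇◇p there: c:F. ✗
c: successors {e}; ◇◇p there: e:F. ✗
d: no successors, so □◇◇p holds vacuously. ✓
e: no successors, so □◇◇p holds vacuously. ✓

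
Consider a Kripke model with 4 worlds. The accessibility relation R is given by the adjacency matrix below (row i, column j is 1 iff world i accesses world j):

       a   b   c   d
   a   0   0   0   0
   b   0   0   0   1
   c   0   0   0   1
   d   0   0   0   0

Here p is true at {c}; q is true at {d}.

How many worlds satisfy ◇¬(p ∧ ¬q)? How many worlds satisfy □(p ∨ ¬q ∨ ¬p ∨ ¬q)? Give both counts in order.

2 and 4

For ◇¬(p ∧ ¬q):
a: no successors, so ◇¬(p ∧ ¬q) fails. ✗
b: successors {d}; ¬(p ∧ ¬q) there: d:T. ✓
c: successors {d}; ¬(p ∧ ¬q) there: d:T. ✓
d: no successors, so ◇¬(p ∧ ¬q) fails. ✗
— 2 worlds.
For □(p ∨ ¬q ∨ ¬p ∨ ¬q):
a: no successors, so □(p ∨ ¬q ∨ ¬p ∨ ¬q) holds vacuously. ✓
b: successors {d}; p ∨ ¬q ∨ ¬p ∨ ¬q there: d:T. ✓
c: successors {d}; p ∨ ¬q ∨ ¬p ∨ ¬q there: d:T. ✓
d: no successors, so □(p ∨ ¬q ∨ ¬p ∨ ¬q) holds vacuously. ✓
— 4 worlds.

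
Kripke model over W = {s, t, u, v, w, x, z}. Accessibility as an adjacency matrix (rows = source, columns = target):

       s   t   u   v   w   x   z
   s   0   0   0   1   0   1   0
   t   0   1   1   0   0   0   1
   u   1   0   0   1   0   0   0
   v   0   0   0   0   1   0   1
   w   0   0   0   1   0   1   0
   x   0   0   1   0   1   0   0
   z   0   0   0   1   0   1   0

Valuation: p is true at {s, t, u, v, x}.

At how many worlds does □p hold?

s: successors {v, x}; p there: v:T, x:T. ✓
t: successors {t, u, z}; p there: t:T, u:T, z:F. ✗
u: successors {s, v}; p there: s:T, v:T. ✓
v: successors {w, z}; p there: w:F, z:F. ✗
w: successors {v, x}; p there: v:T, x:T. ✓
x: successors {u, w}; p there: u:T, w:F. ✗
z: successors {v, x}; p there: v:T, x:T. ✓
Satisfying worlds: {s, u, w, z}.

4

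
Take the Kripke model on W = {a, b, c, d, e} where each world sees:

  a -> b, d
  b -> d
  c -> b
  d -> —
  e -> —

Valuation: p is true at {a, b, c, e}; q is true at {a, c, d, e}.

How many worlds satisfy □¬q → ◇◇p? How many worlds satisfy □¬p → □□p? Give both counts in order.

2 and 5

For □¬q → ◇◇p:
a: □¬q is F, ◇◇p is F. ✓
b: □¬q is F, ◇◇p is F. ✓
c: □¬q is T, ◇◇p is F. ✗
d: □¬q is T, ◇◇p is F. ✗
e: □¬q is T, ◇◇p is F. ✗
— 2 worlds.
For □¬p → □□p:
a: □¬p is F, □□p is F. ✓
b: □¬p is T, □□p is T. ✓
c: □¬p is F, □□p is F. ✓
d: □¬p is T, □□p is T. ✓
e: □¬p is T, □□p is T. ✓
— 5 worlds.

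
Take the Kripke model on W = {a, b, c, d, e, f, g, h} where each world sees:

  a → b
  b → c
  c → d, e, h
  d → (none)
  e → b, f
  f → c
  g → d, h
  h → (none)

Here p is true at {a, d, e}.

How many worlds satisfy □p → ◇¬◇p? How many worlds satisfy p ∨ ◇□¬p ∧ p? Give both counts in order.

6 and 3

For □p → ◇¬◇p:
a: □p is F, ◇¬◇p is T. ✓
b: □p is F, ◇¬◇p is F. ✓
c: □p is F, ◇¬◇p is T. ✓
d: □p is T, ◇¬◇p is F. ✗
e: □p is F, ◇¬◇p is T. ✓
f: □p is F, ◇¬◇p is F. ✓
g: □p is F, ◇¬◇p is T. ✓
h: □p is T, ◇¬◇p is F. ✗
— 6 worlds.
For p ∨ ◇□¬p ∧ p:
a: p is T, ◇□¬p ∧ p is T. ✓
b: p is F, ◇□¬p ∧ p is F. ✗
c: p is F, ◇□¬p ∧ p is F. ✗
d: p is T, ◇□¬p ∧ p is F. ✓
e: p is T, ◇□¬p ∧ p is T. ✓
f: p is F, ◇□¬p ∧ p is F. ✗
g: p is F, ◇□¬p ∧ p is F. ✗
h: p is F, ◇□¬p ∧ p is F. ✗
— 3 worlds.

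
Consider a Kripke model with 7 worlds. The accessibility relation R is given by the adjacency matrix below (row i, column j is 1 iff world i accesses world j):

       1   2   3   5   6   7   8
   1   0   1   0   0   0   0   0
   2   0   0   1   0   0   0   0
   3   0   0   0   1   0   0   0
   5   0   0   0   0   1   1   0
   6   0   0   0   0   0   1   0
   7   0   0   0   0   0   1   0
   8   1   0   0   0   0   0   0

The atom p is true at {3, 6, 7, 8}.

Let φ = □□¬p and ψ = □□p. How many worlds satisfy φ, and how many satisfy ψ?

2 and 5

For □□¬p:
1: successors {2}; □¬p there: 2:F. ✗
2: successors {3}; □¬p there: 3:T. ✓
3: successors {5}; □¬p there: 5:F. ✗
5: successors {6, 7}; □¬p there: 6:F, 7:F. ✗
6: successors {7}; □¬p there: 7:F. ✗
7: successors {7}; □¬p there: 7:F. ✗
8: successors {1}; □¬p there: 1:T. ✓
— 2 worlds.
For □□p:
1: successors {2}; □p there: 2:T. ✓
2: successors {3}; □p there: 3:F. ✗
3: successors {5}; □p there: 5:T. ✓
5: successors {6, 7}; □p there: 6:T, 7:T. ✓
6: successors {7}; □p there: 7:T. ✓
7: successors {7}; □p there: 7:T. ✓
8: successors {1}; □p there: 1:F. ✗
— 5 worlds.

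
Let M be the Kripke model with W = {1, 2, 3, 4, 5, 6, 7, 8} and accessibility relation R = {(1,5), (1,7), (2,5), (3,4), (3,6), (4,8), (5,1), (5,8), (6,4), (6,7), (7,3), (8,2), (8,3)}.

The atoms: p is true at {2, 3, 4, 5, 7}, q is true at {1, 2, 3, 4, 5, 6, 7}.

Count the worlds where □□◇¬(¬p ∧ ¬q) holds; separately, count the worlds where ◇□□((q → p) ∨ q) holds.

For □□◇¬(¬p ∧ ¬q):
1: successors {5, 7}; □◇¬(¬p ∧ ¬q) there: 5:T, 7:T. ✓
2: successors {5}; □◇¬(¬p ∧ ¬q) there: 5:T. ✓
3: successors {4, 6}; □◇¬(¬p ∧ ¬q) there: 4:T, 6:F. ✗
4: successors {8}; □◇¬(¬p ∧ ¬q) there: 8:T. ✓
5: successors {1, 8}; □◇¬(¬p ∧ ¬q) there: 1:T, 8:T. ✓
6: successors {4, 7}; □◇¬(¬p ∧ ¬q) there: 4:T, 7:T. ✓
7: successors {3}; □◇¬(¬p ∧ ¬q) there: 3:F. ✗
8: successors {2, 3}; □◇¬(¬p ∧ ¬q) there: 2:T, 3:F. ✗
— 5 worlds.
For ◇□□((q → p) ∨ q):
1: successors {5, 7}; □□((q → p) ∨ q) there: 5:T, 7:T. ✓
2: successors {5}; □□((q → p) ∨ q) there: 5:T. ✓
3: successors {4, 6}; □□((q → p) ∨ q) there: 4:T, 6:T. ✓
4: successors {8}; □□((q → p) ∨ q) there: 8:T. ✓
5: successors {1, 8}; □□((q → p) ∨ q) there: 1:T, 8:T. ✓
6: successors {4, 7}; □□((q → p) ∨ q) there: 4:T, 7:T. ✓
7: successors {3}; □□((q → p) ∨ q) there: 3:T. ✓
8: successors {2, 3}; □□((q → p) ∨ q) there: 2:T, 3:T. ✓
— 8 worlds.

5 and 8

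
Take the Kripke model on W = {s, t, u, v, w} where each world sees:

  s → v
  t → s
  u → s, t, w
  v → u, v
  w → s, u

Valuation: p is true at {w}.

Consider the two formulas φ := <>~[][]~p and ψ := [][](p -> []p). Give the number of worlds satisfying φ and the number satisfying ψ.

For <>~[][]~p:
s: successors {v}; ~[][]~p there: v:T. ✓
t: successors {s}; ~[][]~p there: s:F. ✗
u: successors {s, t, w}; ~[][]~p there: s:F, t:F, w:T. ✓
v: successors {u, v}; ~[][]~p there: u:F, v:T. ✓
w: successors {s, u}; ~[][]~p there: s:F, u:F. ✗
— 3 worlds.
For [][](p -> []p):
s: successors {v}; [](p -> []p) there: v:T. ✓
t: successors {s}; [](p -> []p) there: s:T. ✓
u: successors {s, t, w}; [](p -> []p) there: s:T, t:T, w:T. ✓
v: successors {u, v}; [](p -> []p) there: u:F, v:T. ✗
w: successors {s, u}; [](p -> []p) there: s:T, u:F. ✗
— 3 worlds.

3 and 3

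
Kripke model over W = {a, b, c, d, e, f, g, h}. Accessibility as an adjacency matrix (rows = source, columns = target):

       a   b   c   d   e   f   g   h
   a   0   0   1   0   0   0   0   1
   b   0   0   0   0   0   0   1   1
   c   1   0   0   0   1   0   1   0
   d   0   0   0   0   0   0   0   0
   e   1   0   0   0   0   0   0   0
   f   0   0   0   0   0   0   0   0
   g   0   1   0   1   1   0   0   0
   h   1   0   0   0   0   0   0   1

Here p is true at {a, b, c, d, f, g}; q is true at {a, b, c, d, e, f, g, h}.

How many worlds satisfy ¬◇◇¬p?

a: ◇◇¬p is T. ✗
b: ◇◇¬p is T. ✗
c: ◇◇¬p is T. ✗
d: ◇◇¬p is F. ✓
e: ◇◇¬p is T. ✗
f: ◇◇¬p is F. ✓
g: ◇◇¬p is T. ✗
h: ◇◇¬p is T. ✗
Satisfying worlds: {d, f}.

2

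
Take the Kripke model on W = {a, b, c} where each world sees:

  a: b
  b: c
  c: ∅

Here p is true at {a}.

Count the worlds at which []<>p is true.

1

a: successors {b}; <>p there: b:F. ✗
b: successors {c}; <>p there: c:F. ✗
c: no successors, so []<>p holds vacuously. ✓
Satisfying worlds: {c}.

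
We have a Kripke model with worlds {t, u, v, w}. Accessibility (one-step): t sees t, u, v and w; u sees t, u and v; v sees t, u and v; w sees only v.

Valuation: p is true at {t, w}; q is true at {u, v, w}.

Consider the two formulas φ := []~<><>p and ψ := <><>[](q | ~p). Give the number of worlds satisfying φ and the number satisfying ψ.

For []~<><>p:
t: successors {t, u, v, w}; ~<><>p there: t:F, u:F, v:F, w:F. ✗
u: successors {t, u, v}; ~<><>p there: t:F, u:F, v:F. ✗
v: successors {t, u, v}; ~<><>p there: t:F, u:F, v:F. ✗
w: successors {v}; ~<><>p there: v:F. ✗
— 0 worlds.
For <><>[](q | ~p):
t: successors {t, u, v, w}; <>[](q | ~p) there: t:T, u:F, v:F, w:F. ✓
u: successors {t, u, v}; <>[](q | ~p) there: t:T, u:F, v:F. ✓
v: successors {t, u, v}; <>[](q | ~p) there: t:T, u:F, v:F. ✓
w: successors {v}; <>[](q | ~p) there: v:F. ✗
— 3 worlds.

0 and 3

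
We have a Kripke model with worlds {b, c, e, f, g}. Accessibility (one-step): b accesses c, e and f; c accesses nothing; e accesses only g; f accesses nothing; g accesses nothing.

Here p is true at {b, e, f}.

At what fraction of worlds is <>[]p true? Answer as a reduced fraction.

2/5

b: successors {c, e, f}; []p there: c:T, e:F, f:T. ✓
c: no successors, so <>[]p fails. ✗
e: successors {g}; []p there: g:T. ✓
f: no successors, so <>[]p fails. ✗
g: no successors, so <>[]p fails. ✗
That's 2 of 5 worlds, so 2/5.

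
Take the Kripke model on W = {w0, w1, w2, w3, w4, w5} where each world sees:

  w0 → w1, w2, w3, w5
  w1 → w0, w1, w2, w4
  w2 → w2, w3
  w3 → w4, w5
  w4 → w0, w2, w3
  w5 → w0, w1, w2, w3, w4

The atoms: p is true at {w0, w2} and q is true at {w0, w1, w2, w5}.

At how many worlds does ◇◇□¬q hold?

w0: successors {w1, w2, w3, w5}; ◇□¬q there: w1:F, w2:F, w3:F, w5:F. ✗
w1: successors {w0, w1, w2, w4}; ◇□¬q there: w0:F, w1:F, w2:F, w4:F. ✗
w2: successors {w2, w3}; ◇□¬q there: w2:F, w3:F. ✗
w3: successors {w4, w5}; ◇□¬q there: w4:F, w5:F. ✗
w4: successors {w0, w2, w3}; ◇□¬q there: w0:F, w2:F, w3:F. ✗
w5: successors {w0, w1, w2, w3, w4}; ◇□¬q there: w0:F, w1:F, w2:F, w3:F, w4:F. ✗
Satisfying worlds: ∅.

0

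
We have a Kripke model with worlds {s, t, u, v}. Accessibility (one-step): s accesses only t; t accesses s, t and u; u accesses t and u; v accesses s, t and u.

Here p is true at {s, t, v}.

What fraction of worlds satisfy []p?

1/4

s: successors {t}; p there: t:T. ✓
t: successors {s, t, u}; p there: s:T, t:T, u:F. ✗
u: successors {t, u}; p there: t:T, u:F. ✗
v: successors {s, t, u}; p there: s:T, t:T, u:F. ✗
That's 1 of 4 worlds, so 1/4.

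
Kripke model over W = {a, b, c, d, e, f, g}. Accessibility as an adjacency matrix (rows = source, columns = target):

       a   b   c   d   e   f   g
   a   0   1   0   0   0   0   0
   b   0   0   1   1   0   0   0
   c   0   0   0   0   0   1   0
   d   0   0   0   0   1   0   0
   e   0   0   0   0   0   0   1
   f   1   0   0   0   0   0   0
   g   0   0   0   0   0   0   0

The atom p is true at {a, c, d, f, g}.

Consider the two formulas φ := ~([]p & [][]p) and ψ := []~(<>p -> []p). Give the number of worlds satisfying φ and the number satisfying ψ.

For ~([]p & [][]p):
a: []p & [][]p is F. ✓
b: []p & [][]p is F. ✓
c: []p & [][]p is T. ✗
d: []p & [][]p is F. ✓
e: []p & [][]p is T. ✗
f: []p & [][]p is F. ✓
g: []p & [][]p is T. ✗
— 4 worlds.
For []~(<>p -> []p):
a: successors {b}; ~(<>p -> []p) there: b:F. ✗
b: successors {c, d}; ~(<>p -> []p) there: c:F, d:F. ✗
c: successors {f}; ~(<>p -> []p) there: f:F. ✗
d: successors {e}; ~(<>p -> []p) there: e:F. ✗
e: successors {g}; ~(<>p -> []p) there: g:F. ✗
f: successors {a}; ~(<>p -> []p) there: a:F. ✗
g: no successors, so []~(<>p -> []p) holds vacuously. ✓
— 1 world.

4 and 1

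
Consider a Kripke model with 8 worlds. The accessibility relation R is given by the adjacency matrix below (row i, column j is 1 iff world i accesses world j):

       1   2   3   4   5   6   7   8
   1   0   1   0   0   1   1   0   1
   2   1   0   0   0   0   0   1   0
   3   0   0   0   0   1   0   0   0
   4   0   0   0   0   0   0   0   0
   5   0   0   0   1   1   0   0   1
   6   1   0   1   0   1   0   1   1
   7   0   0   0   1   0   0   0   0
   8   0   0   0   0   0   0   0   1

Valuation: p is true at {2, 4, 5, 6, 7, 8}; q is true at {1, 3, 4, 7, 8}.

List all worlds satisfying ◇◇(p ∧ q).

1: successors {2, 5, 6, 8}; ◇(p ∧ q) there: 2:T, 5:T, 6:T, 8:T. ✓
2: successors {1, 7}; ◇(p ∧ q) there: 1:T, 7:T. ✓
3: successors {5}; ◇(p ∧ q) there: 5:T. ✓
4: no successors, so ◇◇(p ∧ q) fails. ✗
5: successors {4, 5, 8}; ◇(p ∧ q) there: 4:F, 5:T, 8:T. ✓
6: successors {1, 3, 5, 7, 8}; ◇(p ∧ q) there: 1:T, 3:F, 5:T, 7:T, 8:T. ✓
7: successors {4}; ◇(p ∧ q) there: 4:F. ✗
8: successors {8}; ◇(p ∧ q) there: 8:T. ✓

{1, 2, 3, 5, 6, 8}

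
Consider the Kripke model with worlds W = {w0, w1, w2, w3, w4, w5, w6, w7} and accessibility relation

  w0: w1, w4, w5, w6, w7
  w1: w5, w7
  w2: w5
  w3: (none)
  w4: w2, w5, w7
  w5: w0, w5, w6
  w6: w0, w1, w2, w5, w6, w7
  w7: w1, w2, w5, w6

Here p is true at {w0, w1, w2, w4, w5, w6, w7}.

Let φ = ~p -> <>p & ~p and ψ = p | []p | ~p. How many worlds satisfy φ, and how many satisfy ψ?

For ~p -> <>p & ~p:
w0: ~p is F, <>p & ~p is F. ✓
w1: ~p is F, <>p & ~p is F. ✓
w2: ~p is F, <>p & ~p is F. ✓
w3: ~p is T, <>p & ~p is F. ✗
w4: ~p is F, <>p & ~p is F. ✓
w5: ~p is F, <>p & ~p is F. ✓
w6: ~p is F, <>p & ~p is F. ✓
w7: ~p is F, <>p & ~p is F. ✓
— 7 worlds.
For p | []p | ~p:
w0: p is T, []p | ~p is T. ✓
w1: p is T, []p | ~p is T. ✓
w2: p is T, []p | ~p is T. ✓
w3: p is F, []p | ~p is T. ✓
w4: p is T, []p | ~p is T. ✓
w5: p is T, []p | ~p is T. ✓
w6: p is T, []p | ~p is T. ✓
w7: p is T, []p | ~p is T. ✓
— 8 worlds.

7 and 8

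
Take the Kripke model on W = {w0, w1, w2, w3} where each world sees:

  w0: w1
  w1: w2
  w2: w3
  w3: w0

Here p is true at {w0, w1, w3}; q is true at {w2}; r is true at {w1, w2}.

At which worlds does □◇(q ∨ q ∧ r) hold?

{w0}

w0: successors {w1}; ◇(q ∨ q ∧ r) there: w1:T. ✓
w1: successors {w2}; ◇(q ∨ q ∧ r) there: w2:F. ✗
w2: successors {w3}; ◇(q ∨ q ∧ r) there: w3:F. ✗
w3: successors {w0}; ◇(q ∨ q ∧ r) there: w0:F. ✗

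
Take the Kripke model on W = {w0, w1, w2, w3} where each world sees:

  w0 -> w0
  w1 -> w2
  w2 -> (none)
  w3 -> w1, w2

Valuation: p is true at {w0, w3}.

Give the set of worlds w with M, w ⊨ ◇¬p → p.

w0: ◇¬p is F, p is T. ✓
w1: ◇¬p is T, p is F. ✗
w2: ◇¬p is F, p is F. ✓
w3: ◇¬p is T, p is T. ✓

{w0, w2, w3}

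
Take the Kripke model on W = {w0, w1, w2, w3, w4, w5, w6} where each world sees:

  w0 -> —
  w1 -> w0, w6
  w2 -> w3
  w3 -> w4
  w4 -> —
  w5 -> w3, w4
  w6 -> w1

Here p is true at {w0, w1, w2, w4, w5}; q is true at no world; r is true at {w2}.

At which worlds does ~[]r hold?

{w1, w2, w3, w5, w6}

w0: []r is T. ✗
w1: []r is F. ✓
w2: []r is F. ✓
w3: []r is F. ✓
w4: []r is T. ✗
w5: []r is F. ✓
w6: []r is F. ✓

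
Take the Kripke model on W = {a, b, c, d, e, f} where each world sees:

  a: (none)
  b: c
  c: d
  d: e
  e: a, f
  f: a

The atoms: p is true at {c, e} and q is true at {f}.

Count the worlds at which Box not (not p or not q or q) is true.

1

a: no successors, so Box not (not p or not q or q) holds vacuously. ✓
b: successors {c}; not (not p or not q or q) there: c:F. ✗
c: successors {d}; not (not p or not q or q) there: d:F. ✗
d: successors {e}; not (not p or not q or q) there: e:F. ✗
e: successors {a, f}; not (not p or not q or q) there: a:F, f:F. ✗
f: successors {a}; not (not p or not q or q) there: a:F. ✗
Satisfying worlds: {a}.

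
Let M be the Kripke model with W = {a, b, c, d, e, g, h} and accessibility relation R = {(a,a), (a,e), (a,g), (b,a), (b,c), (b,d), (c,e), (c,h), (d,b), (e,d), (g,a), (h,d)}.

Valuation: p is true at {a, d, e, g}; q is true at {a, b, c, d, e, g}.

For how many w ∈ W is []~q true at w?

a: successors {a, e, g}; ~q there: a:F, e:F, g:F. ✗
b: successors {a, c, d}; ~q there: a:F, c:F, d:F. ✗
c: successors {e, h}; ~q there: e:F, h:T. ✗
d: successors {b}; ~q there: b:F. ✗
e: successors {d}; ~q there: d:F. ✗
g: successors {a}; ~q there: a:F. ✗
h: successors {d}; ~q there: d:F. ✗
Satisfying worlds: ∅.

0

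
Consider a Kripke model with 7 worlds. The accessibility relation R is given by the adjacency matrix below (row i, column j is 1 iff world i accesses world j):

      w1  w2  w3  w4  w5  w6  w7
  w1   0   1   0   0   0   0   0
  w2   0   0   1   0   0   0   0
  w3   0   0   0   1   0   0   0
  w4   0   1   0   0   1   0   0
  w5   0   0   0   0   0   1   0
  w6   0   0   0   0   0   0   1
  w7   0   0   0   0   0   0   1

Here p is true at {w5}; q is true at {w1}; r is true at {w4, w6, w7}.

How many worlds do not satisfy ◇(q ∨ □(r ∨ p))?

w1: successors {w2}; q ∨ □(r ∨ p) there: w2:F. ✗
w2: successors {w3}; q ∨ □(r ∨ p) there: w3:T. ✓
w3: successors {w4}; q ∨ □(r ∨ p) there: w4:F. ✗
w4: successors {w2, w5}; q ∨ □(r ∨ p) there: w2:F, w5:T. ✓
w5: successors {w6}; q ∨ □(r ∨ p) there: w6:T. ✓
w6: successors {w7}; q ∨ □(r ∨ p) there: w7:T. ✓
w7: successors {w7}; q ∨ □(r ∨ p) there: w7:T. ✓
Satisfying worlds: {w2, w4, w5, w6, w7}.
So ◇(q ∨ □(r ∨ p)) fails at the other 2 worlds.

2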